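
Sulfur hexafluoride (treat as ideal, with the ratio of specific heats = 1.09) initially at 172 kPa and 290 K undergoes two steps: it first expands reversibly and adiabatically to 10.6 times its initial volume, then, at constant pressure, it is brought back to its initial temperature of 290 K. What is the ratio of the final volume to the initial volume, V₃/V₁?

Adiabatic step: V₂/V₁ = 10.6; T₂ = T₁·(1/10.6)^(0.09) = 234.5 K.
Isobaric step: V₃/V₂ = T₃/T₂ = 290/234.5.
V₃/V₁ = (V₂/V₁)(V₃/V₂) = 10.6 × (290/234.5) = 13.11.

V₃/V₁ ≈ 13.1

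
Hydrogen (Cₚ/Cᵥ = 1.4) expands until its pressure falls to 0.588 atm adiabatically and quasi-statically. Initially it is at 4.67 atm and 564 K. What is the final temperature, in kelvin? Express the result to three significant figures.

T₂ ≈ 312 K

Adiabatic: T₂/T₁ = (P₂/P₁)^((γ−1)/γ).
T₂ = 564 × (0.588/4.67)^(0.286) = 312 K.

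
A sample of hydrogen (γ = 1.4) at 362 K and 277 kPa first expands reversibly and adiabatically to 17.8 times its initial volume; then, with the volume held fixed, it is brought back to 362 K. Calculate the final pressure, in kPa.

P₃ ≈ 15.6 kPa

Adiabatic step (PV^γ = const): P₂ = 277×(1/17.8)^(1.4) = 4.919 kPa; T₂ = 362×(1/17.8)^(0.4) = 114.4 K.
Isochoric: P₃ = P₂(T₃/T₂) = 4.919 × (362/114.4) = 15.56 kPa.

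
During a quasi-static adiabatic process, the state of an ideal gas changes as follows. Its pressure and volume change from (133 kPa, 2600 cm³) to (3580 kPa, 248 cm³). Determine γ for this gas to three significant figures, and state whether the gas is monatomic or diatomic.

PV^γ = const ⇒ γ = ln(P₂/P₁) / ln(V₁/V₂).
γ = ln(3580/133) / ln(2600/248) = 1.401.
γ ≈ 1.40 is close to 7/5, so the gas is diatomic.

γ ≈ 1.40; diatomic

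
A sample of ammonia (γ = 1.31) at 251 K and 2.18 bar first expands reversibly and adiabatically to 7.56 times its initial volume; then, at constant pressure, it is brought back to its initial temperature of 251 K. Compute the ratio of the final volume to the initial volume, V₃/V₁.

V₃/V₁ ≈ 14.2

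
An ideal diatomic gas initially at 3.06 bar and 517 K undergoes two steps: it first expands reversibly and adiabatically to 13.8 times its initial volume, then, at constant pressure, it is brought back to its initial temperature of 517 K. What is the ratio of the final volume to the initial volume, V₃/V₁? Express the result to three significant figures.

For a diatomic ideal gas γ = 7/5.
Adiabatic step: V₂/V₁ = 13.8; T₂ = T₁·(1/13.8)^(2/5) = 180.9 K.
Isobaric step: V₃/V₂ = T₃/T₂ = 517/180.9.
V₃/V₁ = (V₂/V₁)(V₃/V₂) = 13.8 × (517/180.9) = 39.43.

V₃/V₁ ≈ 39.4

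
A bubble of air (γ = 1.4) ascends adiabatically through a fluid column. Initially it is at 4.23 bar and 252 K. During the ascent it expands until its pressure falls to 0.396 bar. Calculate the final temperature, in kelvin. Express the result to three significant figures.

Along an adiabat T P^((1−γ)/γ) is constant, so T₂ = T₁ (P₂/P₁)^((γ−1)/γ).
T₂ = 252 × (0.396/4.23)^(0.286) = 128.1 K.

T₂ ≈ 128 K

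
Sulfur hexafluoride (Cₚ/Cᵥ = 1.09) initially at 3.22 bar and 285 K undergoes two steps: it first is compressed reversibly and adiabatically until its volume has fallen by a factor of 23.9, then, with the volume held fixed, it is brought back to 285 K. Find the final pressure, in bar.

P₃ ≈ 77.0 bar

Adiabatic step (PV^γ = const): P₂ = 3.22×23.9^(1.09) = 102.4 bar; T₂ = 285×23.9^(0.09) = 379.2 K.
Isochoric: P₃ = P₂(T₃/T₂) = 102.4 × (285/379.2) = 76.96 bar.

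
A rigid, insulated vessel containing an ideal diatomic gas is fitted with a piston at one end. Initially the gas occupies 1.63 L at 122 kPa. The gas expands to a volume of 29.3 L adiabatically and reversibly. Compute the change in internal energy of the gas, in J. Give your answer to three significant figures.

ΔU ≈ -341 J

γ = 7/5 for a diatomic ideal gas.
P₂ = P₁(V₁/V₂)^γ = 122×(1.63/29.3)^(7/5) = 2.137 kPa.
For a reversible adiabat, W_by_gas = (P₁V₁ − P₂V₂)/(γ−1).
W_by = (122000×0.00163 − 2137×0.0293) / (2/5) = 340.6 J.
Q = 0 ⇒ ΔU = −W_by = -340.6 J.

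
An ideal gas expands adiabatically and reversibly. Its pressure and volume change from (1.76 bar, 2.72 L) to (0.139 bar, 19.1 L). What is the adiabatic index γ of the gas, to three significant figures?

PV^γ = const ⇒ γ = ln(P₂/P₁) / ln(V₁/V₂).
γ = ln(0.139/1.76) / ln(2.72/19.1) = 1.302.

γ ≈ 1.30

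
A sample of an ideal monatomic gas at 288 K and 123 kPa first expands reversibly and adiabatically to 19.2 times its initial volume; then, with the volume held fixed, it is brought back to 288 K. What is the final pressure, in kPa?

For a monatomic ideal gas γ = 5/3.
Adiabatic step (PV^γ = const): P₂ = 123×(1/19.2)^(5/3) = 0.8934 kPa; T₂ = 288×(1/19.2)^(2/3) = 40.17 K.
Isochoric: P₃ = P₂(T₃/T₂) = 0.8934 × (288/40.17) = 6.406 kPa.

P₃ ≈ 6.41 kPa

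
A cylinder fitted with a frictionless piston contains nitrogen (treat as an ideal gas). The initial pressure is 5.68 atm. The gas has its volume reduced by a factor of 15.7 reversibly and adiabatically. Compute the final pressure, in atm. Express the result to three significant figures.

P₂ ≈ 268 atm

Since PV^γ is constant along a reversible adiabat, P₂ = P₁ (V₁/V₂)^γ.
For a diatomic ideal gas γ = 7/5.
P₂ = 5.68 × 15.7^(7/5) = 268.3 atm.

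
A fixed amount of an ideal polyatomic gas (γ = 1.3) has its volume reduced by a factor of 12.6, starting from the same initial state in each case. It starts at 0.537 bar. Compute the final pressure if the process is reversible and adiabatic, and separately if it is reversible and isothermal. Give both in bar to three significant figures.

Isothermal: P₂ = P₁(V₁/V₂) = 0.537×12.6 = 6.766 bar.
Adiabatic: P₂ = P₁(V₁/V₂)^γ = 0.537×12.6^(1.3) = 14.47 bar.

adiabatic: 14.5 bar; isothermal: 6.77 bar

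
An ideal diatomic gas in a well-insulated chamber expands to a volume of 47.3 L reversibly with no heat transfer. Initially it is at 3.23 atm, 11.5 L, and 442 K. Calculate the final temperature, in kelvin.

T₂ ≈ 251 K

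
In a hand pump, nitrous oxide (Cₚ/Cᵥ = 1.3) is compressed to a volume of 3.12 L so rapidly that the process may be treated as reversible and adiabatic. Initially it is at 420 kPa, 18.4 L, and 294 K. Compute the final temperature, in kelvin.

For a reversible adiabat TV^(γ−1) is constant, so T₂ = T₁ (V₁/V₂)^(γ−1).
T₂ = 294 × (18.4/3.12)^(0.3) = 500.7 K.

T₂ ≈ 501 K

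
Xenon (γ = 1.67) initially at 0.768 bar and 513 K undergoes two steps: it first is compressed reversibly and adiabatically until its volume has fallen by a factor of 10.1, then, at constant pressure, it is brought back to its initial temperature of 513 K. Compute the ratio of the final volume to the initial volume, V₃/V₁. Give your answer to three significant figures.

V₃/V₁ ≈ 0.0210

Adiabatic step: V₂/V₁ = 0.09901; T₂ = T₁·10.1^(0.67) = 2416 K.
Isobaric step: V₃/V₂ = T₃/T₂ = 513/2416.
V₃/V₁ = (V₂/V₁)(V₃/V₂) = 0.09901 × (513/2416) = 0.02103.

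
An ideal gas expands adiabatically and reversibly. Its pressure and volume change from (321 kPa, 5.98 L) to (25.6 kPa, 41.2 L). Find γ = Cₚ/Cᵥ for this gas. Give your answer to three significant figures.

γ ≈ 1.31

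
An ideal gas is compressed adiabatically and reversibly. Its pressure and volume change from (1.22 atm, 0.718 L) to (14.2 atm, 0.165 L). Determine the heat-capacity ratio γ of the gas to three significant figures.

PV^γ = const ⇒ γ = ln(P₂/P₁) / ln(V₁/V₂).
γ = ln(14.2/1.22) / ln(0.718/0.165) = 1.669.

γ ≈ 1.67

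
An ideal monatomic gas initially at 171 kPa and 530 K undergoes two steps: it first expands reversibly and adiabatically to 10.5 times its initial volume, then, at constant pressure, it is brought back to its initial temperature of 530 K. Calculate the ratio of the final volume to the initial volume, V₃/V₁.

V₃/V₁ ≈ 50.3

For a monatomic ideal gas γ = 5/3.
Adiabatic step: V₂/V₁ = 10.5; T₂ = T₁·(1/10.5)^(2/3) = 110.5 K.
Isobaric step: V₃/V₂ = T₃/T₂ = 530/110.5.
V₃/V₁ = (V₂/V₁)(V₃/V₂) = 10.5 × (530/110.5) = 50.35.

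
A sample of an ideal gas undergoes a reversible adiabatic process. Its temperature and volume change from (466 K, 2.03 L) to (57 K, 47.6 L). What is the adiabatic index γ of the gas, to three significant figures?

TV^(γ−1) = const ⇒ γ − 1 = ln(T₂/T₁) / ln(V₁/V₂).
γ = 1 + ln(57/466) / ln(2.03/47.6) = 1.666.

γ ≈ 1.67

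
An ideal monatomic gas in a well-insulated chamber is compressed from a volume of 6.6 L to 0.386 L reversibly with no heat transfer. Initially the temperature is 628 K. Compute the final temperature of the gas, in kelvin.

T₂ ≈ 4170 K

Adiabatic: T₁V₁^(γ−1) = T₂V₂^(γ−1) ⇒ T₂ = T₁ (V₁/V₂)^(γ−1).
For a monatomic ideal gas γ = 5/3, so γ−1 = 2/3.
T₂ = 628 × (6.6/0.386)^(2/3) = 4168 K.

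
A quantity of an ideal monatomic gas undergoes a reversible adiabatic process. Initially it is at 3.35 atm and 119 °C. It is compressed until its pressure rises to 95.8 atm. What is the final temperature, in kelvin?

T₂ ≈ 1500 K

Along an adiabat T P^((1−γ)/γ) is constant, so T₂ = T₁ (P₂/P₁)^((γ−1)/γ).
For a monatomic ideal gas γ = 5/3, so (γ−1)/γ = 2/5.
T₁ = 119 °C = 392.1 K.
T₂ = 392.1 × (95.8/3.35)^(2/5) = 1500 K.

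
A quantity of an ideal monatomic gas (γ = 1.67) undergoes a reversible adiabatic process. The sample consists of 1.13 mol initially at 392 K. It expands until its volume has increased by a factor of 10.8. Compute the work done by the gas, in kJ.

W ≈ 4.38 kJ

Adiabatic: T₁V₁^(γ−1) = T₂V₂^(γ−1) ⇒ T₂ = T₁ (V₁/V₂)^(γ−1).
T₂ = 392 × (1/10.8)^(0.67) = 79.6 K.
Q = 0, so ΔU = W_on_gas = nCᵥΔT with Cᵥ = R/(γ−1) = 12.41 J/(mol·K).
ΔU = 1.13 × 12.41 × (79.6 − 392) = -4381 J.
Work done by the gas = −ΔU = 4381 J.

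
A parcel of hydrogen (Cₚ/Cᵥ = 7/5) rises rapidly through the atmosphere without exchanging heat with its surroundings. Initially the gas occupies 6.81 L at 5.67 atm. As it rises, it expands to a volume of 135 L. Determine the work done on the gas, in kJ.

W ≈ -6.82 kJ

P₂ = P₁(V₁/V₂)^γ = 5.67×(6.81/135)^(7/5) = 0.0866 atm.
For a reversible adiabat, W_by_gas = (P₁V₁ − P₂V₂)/(γ−1).
W_by = (574500×0.00681 − 8775×0.135) / (2/5) = 6820 J.
W_on_gas = −W_by = -6820 J.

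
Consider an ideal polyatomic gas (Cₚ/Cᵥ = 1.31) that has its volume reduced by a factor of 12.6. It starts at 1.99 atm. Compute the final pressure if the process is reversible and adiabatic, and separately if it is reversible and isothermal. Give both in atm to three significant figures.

adiabatic: 55.0 atm; isothermal: 25.1 atm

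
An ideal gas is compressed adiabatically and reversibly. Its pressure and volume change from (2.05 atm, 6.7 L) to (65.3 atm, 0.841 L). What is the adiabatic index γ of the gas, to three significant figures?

γ ≈ 1.67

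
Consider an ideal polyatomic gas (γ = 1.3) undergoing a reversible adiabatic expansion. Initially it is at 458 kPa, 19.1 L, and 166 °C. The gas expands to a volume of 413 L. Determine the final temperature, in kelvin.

T₂ ≈ 175 K

Adiabatic: T₁V₁^(γ−1) = T₂V₂^(γ−1) ⇒ T₂ = T₁ (V₁/V₂)^(γ−1).
T₁ = 166 °C = 439.1 K.
T₂ = 439.1 × (19.1/413)^(0.3) = 174.6 K.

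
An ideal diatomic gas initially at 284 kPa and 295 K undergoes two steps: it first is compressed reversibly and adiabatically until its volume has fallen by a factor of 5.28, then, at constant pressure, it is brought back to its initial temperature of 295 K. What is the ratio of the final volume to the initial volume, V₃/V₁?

For a diatomic ideal gas γ = 7/5.
Adiabatic step: V₂/V₁ = 0.1894; T₂ = T₁·5.28^(2/5) = 574 K.
Isobaric step: V₃/V₂ = T₃/T₂ = 295/574.
V₃/V₁ = (V₂/V₁)(V₃/V₂) = 0.1894 × (295/574) = 0.09734.

V₃/V₁ ≈ 0.0973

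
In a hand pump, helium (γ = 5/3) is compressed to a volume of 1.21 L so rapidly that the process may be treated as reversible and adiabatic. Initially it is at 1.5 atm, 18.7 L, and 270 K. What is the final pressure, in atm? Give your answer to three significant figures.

Since PV^γ is constant along a reversible adiabat, P₂ = P₁ (V₁/V₂)^γ.
P₂ = 1.5 × (18.7/1.21)^(5/3) = 143.8 atm.

P₂ ≈ 144 atm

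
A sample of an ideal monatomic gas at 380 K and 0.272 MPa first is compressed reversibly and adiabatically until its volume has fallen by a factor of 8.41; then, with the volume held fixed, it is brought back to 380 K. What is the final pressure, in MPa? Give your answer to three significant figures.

P₃ ≈ 2.29 MPa

For a monatomic ideal gas γ = 5/3.
Adiabatic step (PV^γ = const): P₂ = 0.272×8.41^(5/3) = 9.46 MPa; T₂ = 380×8.41^(2/3) = 1571 K.
Isochoric: P₃ = P₂(T₃/T₂) = 9.46 × (380/1571) = 2.288 MPa.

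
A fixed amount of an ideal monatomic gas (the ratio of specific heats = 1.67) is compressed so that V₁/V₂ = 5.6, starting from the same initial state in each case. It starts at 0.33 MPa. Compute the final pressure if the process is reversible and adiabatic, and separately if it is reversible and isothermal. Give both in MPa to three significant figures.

Isothermal: P₂ = P₁(V₁/V₂) = 0.33×5.6 = 1.848 MPa.
Adiabatic: P₂ = P₁(V₁/V₂)^γ = 0.33×5.6^(1.67) = 5.861 MPa.

adiabatic: 5.86 MPa; isothermal: 1.85 MPa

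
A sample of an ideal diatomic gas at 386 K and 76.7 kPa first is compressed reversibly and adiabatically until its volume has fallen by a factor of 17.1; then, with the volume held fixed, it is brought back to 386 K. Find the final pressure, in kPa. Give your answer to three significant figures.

P₃ ≈ 1310 kPa

For a diatomic ideal gas γ = 7/5.
Adiabatic step (PV^γ = const): P₂ = 76.7×17.1^(7/5) = 4083 kPa; T₂ = 386×17.1^(2/5) = 1202 K.
Isochoric: P₃ = P₂(T₃/T₂) = 4083 × (386/1202) = 1312 kPa.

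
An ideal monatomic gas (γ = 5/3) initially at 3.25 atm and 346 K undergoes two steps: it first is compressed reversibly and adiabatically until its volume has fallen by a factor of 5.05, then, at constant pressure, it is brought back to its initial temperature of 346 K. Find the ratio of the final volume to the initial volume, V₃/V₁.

V₃/V₁ ≈ 0.0673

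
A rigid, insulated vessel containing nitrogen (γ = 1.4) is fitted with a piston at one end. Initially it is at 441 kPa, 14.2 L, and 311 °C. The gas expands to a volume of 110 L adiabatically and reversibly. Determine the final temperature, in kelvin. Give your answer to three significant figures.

T₂ ≈ 258 K

Adiabatic: T₁V₁^(γ−1) = T₂V₂^(γ−1) ⇒ T₂ = T₁ (V₁/V₂)^(γ−1).
T₁ = 311 °C = 584.1 K.
T₂ = 584.1 × (14.2/110)^(0.4) = 257.6 K.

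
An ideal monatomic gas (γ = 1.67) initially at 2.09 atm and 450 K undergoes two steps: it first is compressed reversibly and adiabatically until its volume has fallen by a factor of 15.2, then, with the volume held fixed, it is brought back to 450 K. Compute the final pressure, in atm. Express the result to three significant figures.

P₃ ≈ 31.8 atm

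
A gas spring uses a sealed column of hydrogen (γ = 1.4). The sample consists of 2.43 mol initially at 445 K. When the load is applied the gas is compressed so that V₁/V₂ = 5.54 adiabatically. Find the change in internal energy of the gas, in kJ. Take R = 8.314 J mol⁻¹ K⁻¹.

ΔU ≈ 22.1 kJ

For a reversible adiabat TV^(γ−1) is constant, so T₂ = T₁ (V₁/V₂)^(γ−1).
T₂ = 445 × 5.54^(0.4) = 882.6 K.
Q = 0, so ΔU = W_on_gas = nCᵥΔT with Cᵥ = R/(γ−1) = 20.79 J/(mol·K).
ΔU = 2.43 × 20.79 × (882.6 − 445) = 22100 J.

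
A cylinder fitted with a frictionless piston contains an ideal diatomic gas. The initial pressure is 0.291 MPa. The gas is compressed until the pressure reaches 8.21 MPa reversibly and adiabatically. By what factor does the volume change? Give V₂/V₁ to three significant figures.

From PV^γ = const, V₂/V₁ = (P₁/P₂)^(1/γ).
For a diatomic ideal gas γ = 7/5.
V₂/V₁ = (0.291/8.21)^(5/7) = 0.09204.

V₂/V₁ ≈ 0.0920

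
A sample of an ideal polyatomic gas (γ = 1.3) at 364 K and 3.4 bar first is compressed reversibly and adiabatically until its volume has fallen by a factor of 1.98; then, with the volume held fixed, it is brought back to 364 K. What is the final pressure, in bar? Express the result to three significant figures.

Adiabatic step (PV^γ = const): P₂ = 3.4×1.98^(1.3) = 8.263 bar; T₂ = 364×1.98^(0.3) = 446.8 K.
Isochoric: P₃ = P₂(T₃/T₂) = 8.263 × (364/446.8) = 6.732 bar.

P₃ ≈ 6.73 bar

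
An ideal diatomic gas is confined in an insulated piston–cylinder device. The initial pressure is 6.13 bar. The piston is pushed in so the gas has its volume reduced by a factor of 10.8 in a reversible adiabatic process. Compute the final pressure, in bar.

Since PV^γ is constant along a reversible adiabat, P₂ = P₁ (V₁/V₂)^γ.
For a diatomic ideal gas γ = 7/5.
P₂ = 6.13 × 10.8^(7/5) = 171.5 bar.

P₂ ≈ 171 bar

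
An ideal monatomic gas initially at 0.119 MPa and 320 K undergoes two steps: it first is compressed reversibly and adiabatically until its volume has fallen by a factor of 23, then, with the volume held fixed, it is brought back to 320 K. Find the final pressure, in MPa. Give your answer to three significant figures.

P₃ ≈ 2.74 MPa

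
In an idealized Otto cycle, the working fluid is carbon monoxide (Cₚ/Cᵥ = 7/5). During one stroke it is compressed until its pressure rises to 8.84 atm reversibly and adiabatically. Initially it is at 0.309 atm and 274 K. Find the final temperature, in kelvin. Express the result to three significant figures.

Adiabatic: T₂/T₁ = (P₂/P₁)^((γ−1)/γ).
T₂ = 274 × (8.84/0.309)^(2/7) = 714.3 K.

T₂ ≈ 714 K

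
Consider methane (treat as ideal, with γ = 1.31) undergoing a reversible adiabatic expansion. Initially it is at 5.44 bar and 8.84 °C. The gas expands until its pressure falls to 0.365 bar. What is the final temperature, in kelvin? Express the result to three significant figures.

T₂ ≈ 149 K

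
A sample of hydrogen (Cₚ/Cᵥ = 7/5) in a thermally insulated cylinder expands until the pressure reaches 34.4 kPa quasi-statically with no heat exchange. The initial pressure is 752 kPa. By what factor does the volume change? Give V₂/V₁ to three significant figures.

V₂/V₁ ≈ 9.06

From PV^γ = const, V₂/V₁ = (P₁/P₂)^(1/γ).
V₂/V₁ = (752/34.4)^(5/7) = 9.055.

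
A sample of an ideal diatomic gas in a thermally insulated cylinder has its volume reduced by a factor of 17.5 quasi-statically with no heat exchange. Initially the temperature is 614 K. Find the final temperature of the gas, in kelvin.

T₂ ≈ 1930 K

Adiabatic: T₁V₁^(γ−1) = T₂V₂^(γ−1) ⇒ T₂ = T₁ (V₁/V₂)^(γ−1).
For a diatomic ideal gas γ = 7/5, so γ−1 = 2/5.
T₂ = 614 × 17.5^(2/5) = 1929 K.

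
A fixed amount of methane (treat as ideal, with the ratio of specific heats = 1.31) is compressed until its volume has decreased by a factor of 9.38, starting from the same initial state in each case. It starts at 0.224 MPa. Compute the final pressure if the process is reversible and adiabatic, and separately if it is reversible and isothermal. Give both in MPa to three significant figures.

Isothermal: P₂ = P₁(V₁/V₂) = 0.224×9.38 = 2.101 MPa.
Adiabatic: P₂ = P₁(V₁/V₂)^γ = 0.224×9.38^(1.31) = 4.206 MPa.

adiabatic: 4.21 MPa; isothermal: 2.10 MPa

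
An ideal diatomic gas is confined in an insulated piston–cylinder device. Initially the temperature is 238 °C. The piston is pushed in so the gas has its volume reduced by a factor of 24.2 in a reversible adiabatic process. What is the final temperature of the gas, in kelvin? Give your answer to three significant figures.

T₂ ≈ 1830 K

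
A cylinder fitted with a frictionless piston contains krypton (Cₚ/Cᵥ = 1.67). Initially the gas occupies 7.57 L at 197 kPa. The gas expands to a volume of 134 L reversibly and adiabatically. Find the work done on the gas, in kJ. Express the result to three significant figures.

P₂ = P₁(V₁/V₂)^γ = 197×(7.57/134)^(1.67) = 1.623 kPa.
For a reversible adiabat, W_by_gas = (P₁V₁ − P₂V₂)/(γ−1).
W_by = (197000×0.00757 − 1623×0.134) / (0.67) = 1901 J.
W_on_gas = −W_by = -1901 J.

W ≈ -1.90 kJ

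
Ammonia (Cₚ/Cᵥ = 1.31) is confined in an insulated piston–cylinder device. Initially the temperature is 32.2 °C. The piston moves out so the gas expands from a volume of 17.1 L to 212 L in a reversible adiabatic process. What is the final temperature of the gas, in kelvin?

For a reversible adiabat TV^(γ−1) is constant, so T₂ = T₁ (V₁/V₂)^(γ−1).
T₁ = 32.2 °C = 305.3 K.
T₂ = 305.3 × (17.1/212)^(0.31) = 139.9 K.

T₂ ≈ 140 K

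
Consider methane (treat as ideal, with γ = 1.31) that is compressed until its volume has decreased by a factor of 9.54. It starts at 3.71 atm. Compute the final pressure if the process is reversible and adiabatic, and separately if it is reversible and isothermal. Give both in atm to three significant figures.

adiabatic: 71.2 atm; isothermal: 35.4 atm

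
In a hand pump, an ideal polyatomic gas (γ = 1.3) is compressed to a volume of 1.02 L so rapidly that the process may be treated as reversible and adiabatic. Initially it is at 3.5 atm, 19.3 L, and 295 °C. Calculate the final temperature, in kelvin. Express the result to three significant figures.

T₂ ≈ 1370 K

Adiabatic: T₁V₁^(γ−1) = T₂V₂^(γ−1) ⇒ T₂ = T₁ (V₁/V₂)^(γ−1).
T₁ = 295 °C = 568.1 K.
T₂ = 568.1 × (19.3/1.02)^(0.3) = 1373 K.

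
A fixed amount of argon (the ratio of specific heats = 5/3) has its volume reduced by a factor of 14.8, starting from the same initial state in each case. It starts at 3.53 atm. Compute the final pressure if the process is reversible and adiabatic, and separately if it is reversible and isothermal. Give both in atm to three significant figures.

adiabatic: 315 atm; isothermal: 52.2 atm

Isothermal: P₂ = P₁(V₁/V₂) = 3.53×14.8 = 52.24 atm.
Adiabatic: P₂ = P₁(V₁/V₂)^γ = 3.53×14.8^(5/3) = 314.9 atm.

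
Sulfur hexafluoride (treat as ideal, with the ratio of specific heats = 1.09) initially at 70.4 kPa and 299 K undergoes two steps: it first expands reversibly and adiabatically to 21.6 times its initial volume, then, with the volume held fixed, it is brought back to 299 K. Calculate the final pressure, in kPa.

P₃ ≈ 3.26 kPa

Adiabatic step (PV^γ = const): P₂ = 70.4×(1/21.6)^(1.09) = 2.472 kPa; T₂ = 299×(1/21.6)^(0.09) = 226.8 K.
Isochoric: P₃ = P₂(T₃/T₂) = 2.472 × (299/226.8) = 3.259 kPa.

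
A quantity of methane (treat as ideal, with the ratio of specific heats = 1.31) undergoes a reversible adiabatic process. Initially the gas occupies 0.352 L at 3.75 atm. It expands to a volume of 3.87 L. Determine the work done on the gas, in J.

W ≈ -226 J

P₂ = P₁(V₁/V₂)^γ = 3.75×(0.352/3.87)^(1.31) = 0.1622 atm.
For a reversible adiabat, W_by_gas = (P₁V₁ − P₂V₂)/(γ−1).
W_by = (380000×0.000352 − 16440×0.00387) / (0.31) = 226.3 J.
W_on_gas = −W_by = -226.3 J.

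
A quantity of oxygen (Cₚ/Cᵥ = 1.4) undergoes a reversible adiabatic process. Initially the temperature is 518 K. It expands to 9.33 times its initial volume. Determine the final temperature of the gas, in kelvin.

T₂ ≈ 212 K

Adiabatic: T₁V₁^(γ−1) = T₂V₂^(γ−1) ⇒ T₂ = T₁ (V₁/V₂)^(γ−1).
T₂ = 518 × (1/9.33)^(0.4) = 212 K.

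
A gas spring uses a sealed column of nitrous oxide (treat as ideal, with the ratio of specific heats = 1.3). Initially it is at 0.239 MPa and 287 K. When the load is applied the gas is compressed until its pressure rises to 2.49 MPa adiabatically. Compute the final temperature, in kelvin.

Adiabatic: T₂/T₁ = (P₂/P₁)^((γ−1)/γ).
T₂ = 287 × (2.49/0.239)^(0.231) = 492.9 K.

T₂ ≈ 493 K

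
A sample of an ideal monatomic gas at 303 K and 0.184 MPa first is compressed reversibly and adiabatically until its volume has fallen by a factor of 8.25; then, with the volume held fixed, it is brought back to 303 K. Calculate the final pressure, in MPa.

P₃ ≈ 1.52 MPa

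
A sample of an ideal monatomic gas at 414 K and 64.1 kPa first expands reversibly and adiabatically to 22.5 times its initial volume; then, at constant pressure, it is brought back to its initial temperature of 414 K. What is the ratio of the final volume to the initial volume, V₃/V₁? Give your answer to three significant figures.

V₃/V₁ ≈ 179

For a monatomic ideal gas γ = 5/3.
Adiabatic step: V₂/V₁ = 22.5; T₂ = T₁·(1/22.5)^(2/3) = 51.95 K.
Isobaric step: V₃/V₂ = T₃/T₂ = 414/51.95.
V₃/V₁ = (V₂/V₁)(V₃/V₂) = 22.5 × (414/51.95) = 179.3.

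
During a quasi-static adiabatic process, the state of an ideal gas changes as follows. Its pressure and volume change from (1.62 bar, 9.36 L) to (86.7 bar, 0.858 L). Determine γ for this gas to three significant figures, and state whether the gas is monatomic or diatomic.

PV^γ = const ⇒ γ = ln(P₂/P₁) / ln(V₁/V₂).
γ = ln(86.7/1.62) / ln(9.36/0.858) = 1.666.
γ ≈ 1.67 is close to 5/3, so the gas is monatomic.

γ ≈ 1.67; monatomic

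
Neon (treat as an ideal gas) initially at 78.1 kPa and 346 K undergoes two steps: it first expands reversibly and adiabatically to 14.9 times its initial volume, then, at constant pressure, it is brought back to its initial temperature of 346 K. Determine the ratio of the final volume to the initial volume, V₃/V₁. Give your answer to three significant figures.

V₃/V₁ ≈ 90.2

For a monatomic ideal gas γ = 5/3.
Adiabatic step: V₂/V₁ = 14.9; T₂ = T₁·(1/14.9)^(2/3) = 57.14 K.
Isobaric step: V₃/V₂ = T₃/T₂ = 346/57.14.
V₃/V₁ = (V₂/V₁)(V₃/V₂) = 14.9 × (346/57.14) = 90.22.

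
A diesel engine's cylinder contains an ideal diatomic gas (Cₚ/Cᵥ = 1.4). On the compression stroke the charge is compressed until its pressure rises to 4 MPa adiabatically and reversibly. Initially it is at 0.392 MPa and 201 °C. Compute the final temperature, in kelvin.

T₂ ≈ 921 K

Along an adiabat T P^((1−γ)/γ) is constant, so T₂ = T₁ (P₂/P₁)^((γ−1)/γ).
T₁ = 201 °C = 474.1 K.
T₂ = 474.1 × (4/0.392)^(0.286) = 920.7 K.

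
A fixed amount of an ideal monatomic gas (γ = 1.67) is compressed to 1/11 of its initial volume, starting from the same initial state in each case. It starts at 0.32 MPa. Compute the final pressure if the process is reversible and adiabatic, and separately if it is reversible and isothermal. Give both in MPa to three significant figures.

adiabatic: 17.5 MPa; isothermal: 3.52 MPa

Isothermal: P₂ = P₁(V₁/V₂) = 0.32×11 = 3.52 MPa.
Adiabatic: P₂ = P₁(V₁/V₂)^γ = 0.32×11^(1.67) = 17.55 MPa.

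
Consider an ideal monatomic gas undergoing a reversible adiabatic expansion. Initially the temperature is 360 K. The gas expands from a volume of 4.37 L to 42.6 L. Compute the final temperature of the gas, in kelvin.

For a reversible adiabat TV^(γ−1) is constant, so T₂ = T₁ (V₁/V₂)^(γ−1).
For a monatomic ideal gas γ = 5/3, so γ−1 = 2/3.
T₂ = 360 × (4.37/42.6)^(2/3) = 78.89 K.

T₂ ≈ 78.9 K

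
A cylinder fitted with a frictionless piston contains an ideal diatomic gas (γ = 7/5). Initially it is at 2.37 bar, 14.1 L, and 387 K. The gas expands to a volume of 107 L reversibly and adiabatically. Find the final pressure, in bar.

Since PV^γ is constant along a reversible adiabat, P₂ = P₁ (V₁/V₂)^γ.
P₂ = 2.37 × (14.1/107)^(7/5) = 0.1388 bar.

P₂ ≈ 0.139 bar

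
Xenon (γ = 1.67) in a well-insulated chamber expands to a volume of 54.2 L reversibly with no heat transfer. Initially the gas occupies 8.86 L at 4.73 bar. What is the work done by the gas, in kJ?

W ≈ 4.40 kJ

P₂ = P₁(V₁/V₂)^γ = 4.73×(8.86/54.2)^(1.67) = 0.2298 bar.
For a reversible adiabat, W_by_gas = (P₁V₁ − P₂V₂)/(γ−1).
W_by = (473000×0.00886 − 22980×0.0542) / (0.67) = 4396 J.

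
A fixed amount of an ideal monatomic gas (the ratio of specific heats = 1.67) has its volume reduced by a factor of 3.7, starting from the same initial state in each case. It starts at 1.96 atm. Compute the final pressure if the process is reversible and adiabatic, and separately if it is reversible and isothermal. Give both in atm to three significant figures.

adiabatic: 17.4 atm; isothermal: 7.25 atm

Isothermal: P₂ = P₁(V₁/V₂) = 1.96×3.7 = 7.252 atm.
Adiabatic: P₂ = P₁(V₁/V₂)^γ = 1.96×3.7^(1.67) = 17.42 atm.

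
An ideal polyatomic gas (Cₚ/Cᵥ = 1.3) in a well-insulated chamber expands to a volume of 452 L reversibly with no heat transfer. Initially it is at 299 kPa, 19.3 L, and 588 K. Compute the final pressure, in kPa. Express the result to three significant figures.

P₂ ≈ 4.96 kPa

Adiabatic: P₁V₁^γ = P₂V₂^γ ⇒ P₂ = P₁ (V₁/V₂)^γ.
P₂ = 299 × (19.3/452)^(1.3) = 4.957 kPa.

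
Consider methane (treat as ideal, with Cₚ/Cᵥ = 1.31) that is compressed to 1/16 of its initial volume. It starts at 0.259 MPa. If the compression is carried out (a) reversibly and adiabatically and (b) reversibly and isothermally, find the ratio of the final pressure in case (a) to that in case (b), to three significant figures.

P_adiabatic / P_isothermal ≈ 2.36

Isothermal: P_b = P₁(V₁/V₂) = 0.259×16.
Adiabatic: P_a = P₁(V₁/V₂)^γ = 0.259×16^(1.31).
P_a/P_b = (V₁/V₂)^(γ−1) = 16^(0.31) = 2.362.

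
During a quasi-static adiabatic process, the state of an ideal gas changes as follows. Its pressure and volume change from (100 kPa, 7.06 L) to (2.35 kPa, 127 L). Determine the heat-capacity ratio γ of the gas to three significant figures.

γ ≈ 1.30

PV^γ = const ⇒ γ = ln(P₂/P₁) / ln(V₁/V₂).
γ = ln(2.35/100) / ln(7.06/127) = 1.298.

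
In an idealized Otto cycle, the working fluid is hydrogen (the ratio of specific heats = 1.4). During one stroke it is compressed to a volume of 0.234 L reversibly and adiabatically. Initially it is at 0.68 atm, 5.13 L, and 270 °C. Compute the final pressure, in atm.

Since PV^γ is constant along a reversible adiabat, P₂ = P₁ (V₁/V₂)^γ.
P₂ = 0.68 × (5.13/0.234)^(1.4) = 51.26 atm.

P₂ ≈ 51.3 atm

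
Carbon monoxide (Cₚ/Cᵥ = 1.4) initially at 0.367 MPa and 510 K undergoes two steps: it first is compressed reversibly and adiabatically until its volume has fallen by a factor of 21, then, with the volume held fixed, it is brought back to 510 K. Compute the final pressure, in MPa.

P₃ ≈ 7.71 MPa

Adiabatic step (PV^γ = const): P₂ = 0.367×21^(1.4) = 26.05 MPa; T₂ = 510×21^(0.4) = 1724 K.
Isochoric: P₃ = P₂(T₃/T₂) = 26.05 × (510/1724) = 7.707 MPa.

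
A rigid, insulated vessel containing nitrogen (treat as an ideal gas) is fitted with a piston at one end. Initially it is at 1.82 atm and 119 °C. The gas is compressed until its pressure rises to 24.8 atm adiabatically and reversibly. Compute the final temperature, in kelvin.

Adiabatic: T₂/T₁ = (P₂/P₁)^((γ−1)/γ).
For a diatomic ideal gas γ = 7/5, so (γ−1)/γ = 2/7.
T₁ = 119 °C = 392.1 K.
T₂ = 392.1 × (24.8/1.82)^(2/7) = 827.1 K.

T₂ ≈ 827 K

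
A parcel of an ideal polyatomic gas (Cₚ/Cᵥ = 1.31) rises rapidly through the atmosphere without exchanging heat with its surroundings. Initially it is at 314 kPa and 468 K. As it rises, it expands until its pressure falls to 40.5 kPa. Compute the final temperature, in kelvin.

T₂ ≈ 288 K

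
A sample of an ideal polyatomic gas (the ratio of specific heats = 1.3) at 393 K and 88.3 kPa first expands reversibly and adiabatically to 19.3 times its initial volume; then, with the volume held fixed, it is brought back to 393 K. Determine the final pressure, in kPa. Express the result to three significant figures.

P₃ ≈ 4.58 kPa

Adiabatic step (PV^γ = const): P₂ = 88.3×(1/19.3)^(1.3) = 1.883 kPa; T₂ = 393×(1/19.3)^(0.3) = 161.7 K.
Isochoric: P₃ = P₂(T₃/T₂) = 1.883 × (393/161.7) = 4.575 kPa.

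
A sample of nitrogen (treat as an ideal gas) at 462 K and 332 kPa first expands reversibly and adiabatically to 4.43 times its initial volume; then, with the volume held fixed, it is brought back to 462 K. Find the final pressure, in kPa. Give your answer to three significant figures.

P₃ ≈ 74.9 kPa

For a diatomic ideal gas γ = 7/5.
Adiabatic step (PV^γ = const): P₂ = 332×(1/4.43)^(7/5) = 41.32 kPa; T₂ = 462×(1/4.43)^(2/5) = 254.7 K.
Isochoric: P₃ = P₂(T₃/T₂) = 41.32 × (462/254.7) = 74.94 kPa.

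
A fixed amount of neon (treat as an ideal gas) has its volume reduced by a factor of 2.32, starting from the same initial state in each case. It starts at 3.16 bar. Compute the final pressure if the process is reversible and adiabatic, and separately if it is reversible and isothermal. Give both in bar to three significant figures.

adiabatic: 12.8 bar; isothermal: 7.33 bar

For a monatomic ideal gas γ = 5/3.
Isothermal: P₂ = P₁(V₁/V₂) = 3.16×2.32 = 7.331 bar.
Adiabatic: P₂ = P₁(V₁/V₂)^γ = 3.16×2.32^(5/3) = 12.85 bar.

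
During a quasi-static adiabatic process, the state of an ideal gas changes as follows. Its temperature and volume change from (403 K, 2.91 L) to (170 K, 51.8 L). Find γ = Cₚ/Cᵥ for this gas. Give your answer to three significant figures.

TV^(γ−1) = const ⇒ γ − 1 = ln(T₂/T₁) / ln(V₁/V₂).
γ = 1 + ln(170/403) / ln(2.91/51.8) = 1.3.

γ ≈ 1.30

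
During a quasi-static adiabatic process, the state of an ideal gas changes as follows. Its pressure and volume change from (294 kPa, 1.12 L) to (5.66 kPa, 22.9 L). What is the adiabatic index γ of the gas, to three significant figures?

γ ≈ 1.31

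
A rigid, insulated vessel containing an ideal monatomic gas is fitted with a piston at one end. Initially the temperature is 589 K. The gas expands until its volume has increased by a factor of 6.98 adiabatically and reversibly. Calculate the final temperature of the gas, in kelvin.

T₂ ≈ 161 K

For a reversible adiabat TV^(γ−1) is constant, so T₂ = T₁ (V₁/V₂)^(γ−1).
For a monatomic ideal gas γ = 5/3, so γ−1 = 2/3.
T₂ = 589 × (1/6.98)^(2/3) = 161.3 K.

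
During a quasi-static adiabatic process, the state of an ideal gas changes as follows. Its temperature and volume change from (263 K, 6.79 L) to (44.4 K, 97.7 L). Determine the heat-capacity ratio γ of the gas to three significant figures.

TV^(γ−1) = const ⇒ γ − 1 = ln(T₂/T₁) / ln(V₁/V₂).
γ = 1 + ln(44.4/263) / ln(6.79/97.7) = 1.667.

γ ≈ 1.67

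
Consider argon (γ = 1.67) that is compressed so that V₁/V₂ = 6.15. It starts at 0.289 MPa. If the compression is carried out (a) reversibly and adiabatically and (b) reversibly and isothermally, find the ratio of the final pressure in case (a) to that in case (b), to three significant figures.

Isothermal: P_b = P₁(V₁/V₂) = 0.289×6.15.
Adiabatic: P_a = P₁(V₁/V₂)^γ = 0.289×6.15^(1.67).
P_a/P_b = (V₁/V₂)^(γ−1) = 6.15^(0.67) = 3.377.

P_adiabatic / P_isothermal ≈ 3.38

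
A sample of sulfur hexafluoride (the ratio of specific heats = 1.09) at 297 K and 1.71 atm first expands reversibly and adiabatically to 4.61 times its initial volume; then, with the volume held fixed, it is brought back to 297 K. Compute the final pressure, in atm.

P₃ ≈ 0.371 atm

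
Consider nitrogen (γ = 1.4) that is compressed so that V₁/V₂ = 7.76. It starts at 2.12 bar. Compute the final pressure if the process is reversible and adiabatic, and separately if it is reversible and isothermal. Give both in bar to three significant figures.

adiabatic: 37.3 bar; isothermal: 16.5 bar

Isothermal: P₂ = P₁(V₁/V₂) = 2.12×7.76 = 16.45 bar.
Adiabatic: P₂ = P₁(V₁/V₂)^γ = 2.12×7.76^(1.4) = 37.34 bar.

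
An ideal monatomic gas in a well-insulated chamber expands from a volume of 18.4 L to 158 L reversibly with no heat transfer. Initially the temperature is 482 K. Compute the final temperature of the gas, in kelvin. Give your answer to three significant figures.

Adiabatic: T₁V₁^(γ−1) = T₂V₂^(γ−1) ⇒ T₂ = T₁ (V₁/V₂)^(γ−1).
For a monatomic ideal gas γ = 5/3, so γ−1 = 2/3.
T₂ = 482 × (18.4/158)^(2/3) = 114.9 K.

T₂ ≈ 115 K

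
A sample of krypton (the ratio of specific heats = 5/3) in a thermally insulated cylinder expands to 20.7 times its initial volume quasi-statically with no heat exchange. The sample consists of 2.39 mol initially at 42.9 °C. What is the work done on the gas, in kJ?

W ≈ -8.17 kJ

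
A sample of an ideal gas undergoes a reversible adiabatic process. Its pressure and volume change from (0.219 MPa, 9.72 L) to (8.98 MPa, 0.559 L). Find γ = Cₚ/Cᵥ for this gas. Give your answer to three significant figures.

PV^γ = const ⇒ γ = ln(P₂/P₁) / ln(V₁/V₂).
γ = ln(8.98/0.219) / ln(9.72/0.559) = 1.3.

γ ≈ 1.30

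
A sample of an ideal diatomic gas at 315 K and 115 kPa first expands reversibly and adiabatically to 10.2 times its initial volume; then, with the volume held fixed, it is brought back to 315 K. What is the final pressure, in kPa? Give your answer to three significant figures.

For a diatomic ideal gas γ = 7/5.
Adiabatic step (PV^γ = const): P₂ = 115×(1/10.2)^(7/5) = 4.453 kPa; T₂ = 315×(1/10.2)^(2/5) = 124.4 K.
Isochoric: P₃ = P₂(T₃/T₂) = 4.453 × (315/124.4) = 11.27 kPa.

P₃ ≈ 11.3 kPa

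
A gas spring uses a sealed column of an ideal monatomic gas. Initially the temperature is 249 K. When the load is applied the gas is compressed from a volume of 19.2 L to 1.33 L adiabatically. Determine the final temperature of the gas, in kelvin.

For a reversible adiabat TV^(γ−1) is constant, so T₂ = T₁ (V₁/V₂)^(γ−1).
For a monatomic ideal gas γ = 5/3, so γ−1 = 2/3.
T₂ = 249 × (19.2/1.33)^(2/3) = 1476 K.

T₂ ≈ 1480 K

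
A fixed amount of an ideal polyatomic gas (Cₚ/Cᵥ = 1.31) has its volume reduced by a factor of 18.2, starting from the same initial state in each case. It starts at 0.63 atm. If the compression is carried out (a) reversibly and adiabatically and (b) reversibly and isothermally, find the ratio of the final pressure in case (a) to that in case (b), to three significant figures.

P_adiabatic / P_isothermal ≈ 2.46

Isothermal: P_b = P₁(V₁/V₂) = 0.63×18.2.
Adiabatic: P_a = P₁(V₁/V₂)^γ = 0.63×18.2^(1.31).
P_a/P_b = (V₁/V₂)^(γ−1) = 18.2^(0.31) = 2.458.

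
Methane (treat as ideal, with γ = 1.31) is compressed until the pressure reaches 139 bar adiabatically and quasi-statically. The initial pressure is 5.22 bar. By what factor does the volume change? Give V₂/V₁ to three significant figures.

From PV^γ = const, V₂/V₁ = (P₁/P₂)^(1/γ).
V₂/V₁ = (5.22/139)^(0.763) = 0.08165.

V₂/V₁ ≈ 0.0816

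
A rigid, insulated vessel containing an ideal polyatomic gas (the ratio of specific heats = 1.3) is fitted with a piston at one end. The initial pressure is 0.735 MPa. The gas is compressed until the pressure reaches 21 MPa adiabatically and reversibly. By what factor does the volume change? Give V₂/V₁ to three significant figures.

V₂/V₁ ≈ 0.0759

From PV^γ = const, V₂/V₁ = (P₁/P₂)^(1/γ).
V₂/V₁ = (0.735/21)^(0.769) = 0.07587.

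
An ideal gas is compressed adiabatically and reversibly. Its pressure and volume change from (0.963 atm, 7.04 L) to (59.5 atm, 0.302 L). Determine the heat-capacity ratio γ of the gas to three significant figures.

PV^γ = const ⇒ γ = ln(P₂/P₁) / ln(V₁/V₂).
γ = ln(59.5/0.963) / ln(7.04/0.302) = 1.31.

γ ≈ 1.31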